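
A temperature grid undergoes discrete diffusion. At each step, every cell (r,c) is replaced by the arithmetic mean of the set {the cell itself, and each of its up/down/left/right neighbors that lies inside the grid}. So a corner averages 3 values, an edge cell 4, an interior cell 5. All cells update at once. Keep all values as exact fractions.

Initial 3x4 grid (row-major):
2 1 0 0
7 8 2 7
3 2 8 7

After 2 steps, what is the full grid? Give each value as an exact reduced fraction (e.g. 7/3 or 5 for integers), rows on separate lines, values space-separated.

Answer: 133/36 65/24 65/24 85/36
49/12 22/5 37/10 14/3
19/4 9/2 67/12 193/36

Derivation:
After step 1:
  10/3 11/4 3/4 7/3
  5 4 5 4
  4 21/4 19/4 22/3
After step 2:
  133/36 65/24 65/24 85/36
  49/12 22/5 37/10 14/3
  19/4 9/2 67/12 193/36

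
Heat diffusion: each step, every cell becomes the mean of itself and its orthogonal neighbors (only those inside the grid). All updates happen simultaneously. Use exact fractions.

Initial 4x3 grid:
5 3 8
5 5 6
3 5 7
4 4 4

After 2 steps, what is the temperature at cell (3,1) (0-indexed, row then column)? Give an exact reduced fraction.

Step 1: cell (3,1) = 17/4
Step 2: cell (3,1) = 1063/240
Full grid after step 2:
  169/36 401/80 209/36
  1073/240 517/100 337/60
  1033/240 118/25 109/20
  73/18 1063/240 59/12

Answer: 1063/240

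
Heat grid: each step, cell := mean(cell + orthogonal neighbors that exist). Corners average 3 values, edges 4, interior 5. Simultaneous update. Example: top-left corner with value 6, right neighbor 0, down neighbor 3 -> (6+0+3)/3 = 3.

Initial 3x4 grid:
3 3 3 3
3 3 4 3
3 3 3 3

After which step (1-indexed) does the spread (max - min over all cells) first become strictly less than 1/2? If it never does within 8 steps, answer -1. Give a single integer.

Step 1: max=13/4, min=3, spread=1/4
  -> spread < 1/2 first at step 1
Step 2: max=323/100, min=3, spread=23/100
Step 3: max=15211/4800, min=1213/400, spread=131/960
Step 4: max=136151/43200, min=21991/7200, spread=841/8640
Step 5: max=54382051/17280000, min=4413373/1440000, spread=56863/691200
Step 6: max=488094341/155520000, min=39869543/12960000, spread=386393/6220800
Step 7: max=195017723131/62208000000, min=15972358813/5184000000, spread=26795339/497664000
Step 8: max=11681255714129/3732480000000, min=960206149667/311040000000, spread=254051069/5971968000

Answer: 1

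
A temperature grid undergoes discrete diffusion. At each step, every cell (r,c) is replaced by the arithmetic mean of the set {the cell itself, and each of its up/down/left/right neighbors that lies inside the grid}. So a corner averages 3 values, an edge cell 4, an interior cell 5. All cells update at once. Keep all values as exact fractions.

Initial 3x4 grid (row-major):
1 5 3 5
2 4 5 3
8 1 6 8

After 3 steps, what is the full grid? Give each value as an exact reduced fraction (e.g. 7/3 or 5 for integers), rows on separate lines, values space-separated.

Answer: 3617/1080 26011/7200 29341/7200 2353/540
52267/14400 23243/6000 26213/6000 68197/14400
4187/1080 30661/7200 33991/7200 2683/540

Derivation:
After step 1:
  8/3 13/4 9/2 11/3
  15/4 17/5 21/5 21/4
  11/3 19/4 5 17/3
After step 2:
  29/9 829/240 937/240 161/36
  809/240 387/100 447/100 1127/240
  73/18 1009/240 1177/240 191/36
After step 3:
  3617/1080 26011/7200 29341/7200 2353/540
  52267/14400 23243/6000 26213/6000 68197/14400
  4187/1080 30661/7200 33991/7200 2683/540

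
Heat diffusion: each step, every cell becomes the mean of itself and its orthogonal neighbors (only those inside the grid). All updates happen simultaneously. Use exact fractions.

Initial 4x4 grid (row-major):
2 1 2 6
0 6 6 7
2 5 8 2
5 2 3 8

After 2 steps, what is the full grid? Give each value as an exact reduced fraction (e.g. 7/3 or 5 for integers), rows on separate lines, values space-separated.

After step 1:
  1 11/4 15/4 5
  5/2 18/5 29/5 21/4
  3 23/5 24/5 25/4
  3 15/4 21/4 13/3
After step 2:
  25/12 111/40 173/40 14/3
  101/40 77/20 116/25 223/40
  131/40 79/20 267/50 619/120
  13/4 83/20 68/15 95/18

Answer: 25/12 111/40 173/40 14/3
101/40 77/20 116/25 223/40
131/40 79/20 267/50 619/120
13/4 83/20 68/15 95/18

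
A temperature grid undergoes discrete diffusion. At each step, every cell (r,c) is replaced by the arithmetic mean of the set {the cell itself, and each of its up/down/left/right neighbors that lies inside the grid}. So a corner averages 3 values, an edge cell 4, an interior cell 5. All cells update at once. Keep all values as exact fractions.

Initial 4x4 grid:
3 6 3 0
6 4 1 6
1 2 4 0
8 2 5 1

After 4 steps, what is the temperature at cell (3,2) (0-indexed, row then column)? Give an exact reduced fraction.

Step 1: cell (3,2) = 3
Step 2: cell (3,2) = 233/80
Step 3: cell (3,2) = 2349/800
Step 4: cell (3,2) = 70903/24000
Full grid after step 4:
  16649/4320 64633/18000 56887/18000 15229/5400
  273707/72000 209447/60000 45259/15000 6209/2250
  788689/216000 19109/5625 2367/800 2981/1125
  7349/2025 722359/216000 70903/24000 58487/21600

Answer: 70903/24000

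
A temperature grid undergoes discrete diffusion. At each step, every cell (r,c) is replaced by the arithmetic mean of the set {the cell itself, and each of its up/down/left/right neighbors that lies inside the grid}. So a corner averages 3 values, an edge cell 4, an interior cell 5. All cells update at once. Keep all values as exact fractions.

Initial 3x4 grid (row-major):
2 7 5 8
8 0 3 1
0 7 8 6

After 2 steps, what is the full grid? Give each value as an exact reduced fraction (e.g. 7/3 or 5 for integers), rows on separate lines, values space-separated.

After step 1:
  17/3 7/2 23/4 14/3
  5/2 5 17/5 9/2
  5 15/4 6 5
After step 2:
  35/9 239/48 1039/240 179/36
  109/24 363/100 493/100 527/120
  15/4 79/16 363/80 31/6

Answer: 35/9 239/48 1039/240 179/36
109/24 363/100 493/100 527/120
15/4 79/16 363/80 31/6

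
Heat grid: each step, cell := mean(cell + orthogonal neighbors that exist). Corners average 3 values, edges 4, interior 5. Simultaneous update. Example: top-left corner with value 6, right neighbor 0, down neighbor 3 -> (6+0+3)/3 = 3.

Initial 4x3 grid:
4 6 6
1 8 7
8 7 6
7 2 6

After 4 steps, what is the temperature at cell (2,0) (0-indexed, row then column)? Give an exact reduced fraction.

Answer: 121603/21600

Derivation:
Step 1: cell (2,0) = 23/4
Step 2: cell (2,0) = 343/60
Step 3: cell (2,0) = 1009/180
Step 4: cell (2,0) = 121603/21600
Full grid after step 4:
  17633/3240 81721/14400 77467/12960
  118849/21600 69467/12000 258973/43200
  121603/21600 25967/4500 255881/43200
  14593/2592 492977/86400 7487/1296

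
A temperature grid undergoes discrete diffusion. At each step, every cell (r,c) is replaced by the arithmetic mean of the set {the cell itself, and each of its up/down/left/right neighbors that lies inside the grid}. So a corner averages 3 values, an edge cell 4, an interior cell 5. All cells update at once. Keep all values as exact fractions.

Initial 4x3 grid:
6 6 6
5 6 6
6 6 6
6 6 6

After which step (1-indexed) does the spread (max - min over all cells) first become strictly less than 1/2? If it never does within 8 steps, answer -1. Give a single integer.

Step 1: max=6, min=17/3, spread=1/3
  -> spread < 1/2 first at step 1
Step 2: max=6, min=689/120, spread=31/120
Step 3: max=6, min=6269/1080, spread=211/1080
Step 4: max=10753/1800, min=631103/108000, spread=14077/108000
Step 5: max=644317/108000, min=5691593/972000, spread=5363/48600
Step 6: max=357131/60000, min=171219191/29160000, spread=93859/1166400
Step 7: max=577863533/97200000, min=10287325519/1749600000, spread=4568723/69984000
Step 8: max=17314381111/2916000000, min=618075564371/104976000000, spread=8387449/167961600

Answer: 1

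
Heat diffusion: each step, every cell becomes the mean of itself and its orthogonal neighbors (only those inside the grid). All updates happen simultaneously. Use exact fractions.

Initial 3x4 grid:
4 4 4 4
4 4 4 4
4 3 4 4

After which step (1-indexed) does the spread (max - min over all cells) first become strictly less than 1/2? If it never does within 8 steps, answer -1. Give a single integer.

Step 1: max=4, min=11/3, spread=1/3
  -> spread < 1/2 first at step 1
Step 2: max=4, min=449/120, spread=31/120
Step 3: max=4, min=4109/1080, spread=211/1080
Step 4: max=7153/1800, min=415103/108000, spread=14077/108000
Step 5: max=428317/108000, min=3747593/972000, spread=5363/48600
Step 6: max=237131/60000, min=112899191/29160000, spread=93859/1166400
Step 7: max=383463533/97200000, min=6788125519/1749600000, spread=4568723/69984000
Step 8: max=11482381111/2916000000, min=408123564371/104976000000, spread=8387449/167961600

Answer: 1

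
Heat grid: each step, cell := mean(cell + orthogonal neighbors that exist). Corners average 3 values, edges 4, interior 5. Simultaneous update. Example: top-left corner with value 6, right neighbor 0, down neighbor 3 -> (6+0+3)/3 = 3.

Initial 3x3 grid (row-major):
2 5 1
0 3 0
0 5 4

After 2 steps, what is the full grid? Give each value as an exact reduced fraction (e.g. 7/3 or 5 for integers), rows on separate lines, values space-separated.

After step 1:
  7/3 11/4 2
  5/4 13/5 2
  5/3 3 3
After step 2:
  19/9 581/240 9/4
  157/80 58/25 12/5
  71/36 77/30 8/3

Answer: 19/9 581/240 9/4
157/80 58/25 12/5
71/36 77/30 8/3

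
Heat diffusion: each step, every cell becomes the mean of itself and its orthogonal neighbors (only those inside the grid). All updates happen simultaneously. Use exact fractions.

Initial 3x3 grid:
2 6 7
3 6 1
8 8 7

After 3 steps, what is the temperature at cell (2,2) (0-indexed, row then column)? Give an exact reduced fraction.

Answer: 6079/1080

Derivation:
Step 1: cell (2,2) = 16/3
Step 2: cell (2,2) = 107/18
Step 3: cell (2,2) = 6079/1080
Full grid after step 3:
  2527/540 70801/14400 5279/1080
  25217/4800 5177/1000 8589/1600
  3047/540 84401/14400 6079/1080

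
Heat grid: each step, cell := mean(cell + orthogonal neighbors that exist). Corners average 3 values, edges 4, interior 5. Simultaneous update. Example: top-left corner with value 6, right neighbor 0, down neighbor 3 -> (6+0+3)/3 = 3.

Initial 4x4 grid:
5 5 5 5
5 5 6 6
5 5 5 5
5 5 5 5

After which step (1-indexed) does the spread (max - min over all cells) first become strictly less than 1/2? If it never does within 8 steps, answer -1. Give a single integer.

Answer: 2

Derivation:
Step 1: max=11/2, min=5, spread=1/2
Step 2: max=1289/240, min=5, spread=89/240
  -> spread < 1/2 first at step 2
Step 3: max=719/135, min=5, spread=44/135
Step 4: max=85877/16200, min=3013/600, spread=2263/8100
Step 5: max=102473/19440, min=30209/6000, spread=7181/30375
Step 6: max=38271337/7290000, min=681851/135000, spread=1451383/7290000
Step 7: max=1143874183/218700000, min=4100927/810000, spread=36623893/218700000
Step 8: max=34217676001/6561000000, min=205518379/40500000, spread=923698603/6561000000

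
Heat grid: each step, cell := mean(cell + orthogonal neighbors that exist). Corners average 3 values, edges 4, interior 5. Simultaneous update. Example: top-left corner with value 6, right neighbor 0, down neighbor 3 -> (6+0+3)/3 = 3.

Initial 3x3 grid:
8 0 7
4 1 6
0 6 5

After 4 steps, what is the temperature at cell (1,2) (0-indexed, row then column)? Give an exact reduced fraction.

Answer: 1204267/288000

Derivation:
Step 1: cell (1,2) = 19/4
Step 2: cell (1,2) = 363/80
Step 3: cell (1,2) = 20461/4800
Step 4: cell (1,2) = 1204267/288000
Full grid after step 4:
  161101/43200 213761/54000 538753/129600
  3168551/864000 349603/90000 1204267/288000
  468403/129600 30997/8000 533453/129600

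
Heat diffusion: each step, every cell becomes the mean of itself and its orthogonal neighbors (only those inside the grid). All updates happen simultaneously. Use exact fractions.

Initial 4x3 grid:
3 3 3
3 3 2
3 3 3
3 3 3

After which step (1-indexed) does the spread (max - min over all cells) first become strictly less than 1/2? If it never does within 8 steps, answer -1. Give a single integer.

Answer: 1

Derivation:
Step 1: max=3, min=8/3, spread=1/3
  -> spread < 1/2 first at step 1
Step 2: max=3, min=329/120, spread=31/120
Step 3: max=3, min=3029/1080, spread=211/1080
Step 4: max=5353/1800, min=307103/108000, spread=14077/108000
Step 5: max=320317/108000, min=2775593/972000, spread=5363/48600
Step 6: max=177131/60000, min=83739191/29160000, spread=93859/1166400
Step 7: max=286263533/97200000, min=5038525519/1749600000, spread=4568723/69984000
Step 8: max=8566381111/2916000000, min=303147564371/104976000000, spread=8387449/167961600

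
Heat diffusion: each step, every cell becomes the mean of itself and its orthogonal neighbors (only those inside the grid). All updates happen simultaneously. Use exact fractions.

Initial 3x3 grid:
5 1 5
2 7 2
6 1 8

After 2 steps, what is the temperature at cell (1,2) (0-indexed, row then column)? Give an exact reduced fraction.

Answer: 433/120

Derivation:
Step 1: cell (1,2) = 11/2
Step 2: cell (1,2) = 433/120
Full grid after step 2:
  73/18 373/120 38/9
  199/60 231/50 433/120
  9/2 443/120 44/9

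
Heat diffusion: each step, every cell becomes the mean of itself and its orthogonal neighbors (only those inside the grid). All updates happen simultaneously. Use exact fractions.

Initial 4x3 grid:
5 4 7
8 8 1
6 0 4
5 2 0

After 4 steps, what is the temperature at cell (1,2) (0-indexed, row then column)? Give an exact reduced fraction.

Step 1: cell (1,2) = 5
Step 2: cell (1,2) = 289/80
Step 3: cell (1,2) = 3373/800
Step 4: cell (1,2) = 289543/72000
Full grid after step 4:
  87553/16200 534407/108000 101279/21600
  529877/108000 838507/180000 289543/72000
  470617/108000 1322989/360000 81401/24000
  475669/129600 2851901/864000 120073/43200

Answer: 289543/72000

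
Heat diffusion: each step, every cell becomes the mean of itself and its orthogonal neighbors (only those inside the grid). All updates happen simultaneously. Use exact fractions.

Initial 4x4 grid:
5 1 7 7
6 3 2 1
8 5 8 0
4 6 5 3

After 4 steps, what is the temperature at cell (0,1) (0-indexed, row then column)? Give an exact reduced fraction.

Answer: 34023/8000

Derivation:
Step 1: cell (0,1) = 4
Step 2: cell (0,1) = 313/80
Step 3: cell (0,1) = 3479/800
Step 4: cell (0,1) = 34023/8000
Full grid after step 4:
  16327/3600 34023/8000 296503/72000 82987/21600
  112909/24000 45691/10000 241541/60000 139309/36000
  375839/72000 19043/4000 24326/5625 407171/108000
  115043/21600 61159/12000 469451/108000 64663/16200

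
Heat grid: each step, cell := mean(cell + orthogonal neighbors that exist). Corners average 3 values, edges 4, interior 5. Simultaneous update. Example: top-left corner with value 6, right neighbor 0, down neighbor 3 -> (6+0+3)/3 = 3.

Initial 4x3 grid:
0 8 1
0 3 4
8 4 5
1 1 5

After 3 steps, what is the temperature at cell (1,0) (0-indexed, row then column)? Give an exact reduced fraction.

Step 1: cell (1,0) = 11/4
Step 2: cell (1,0) = 187/60
Step 3: cell (1,0) = 2287/720
Full grid after step 3:
  1687/540 791/240 7883/2160
  2287/720 1411/400 5329/1440
  599/180 143/40 5477/1440
  7187/2160 223/64 3971/1080

Answer: 2287/720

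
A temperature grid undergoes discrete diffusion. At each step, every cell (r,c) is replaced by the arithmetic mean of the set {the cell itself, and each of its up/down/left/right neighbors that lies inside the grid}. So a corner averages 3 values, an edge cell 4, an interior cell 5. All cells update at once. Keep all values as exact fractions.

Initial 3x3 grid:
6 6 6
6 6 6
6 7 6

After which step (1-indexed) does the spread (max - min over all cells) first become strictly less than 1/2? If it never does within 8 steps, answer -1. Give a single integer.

Step 1: max=19/3, min=6, spread=1/3
  -> spread < 1/2 first at step 1
Step 2: max=1507/240, min=6, spread=67/240
Step 3: max=13397/2160, min=1207/200, spread=1807/10800
Step 4: max=5341963/864000, min=32761/5400, spread=33401/288000
Step 5: max=47885933/7776000, min=3283391/540000, spread=3025513/38880000
Step 6: max=19127326867/3110400000, min=175555949/28800000, spread=53531/995328
Step 7: max=1145776925849/186624000000, min=47447116051/7776000000, spread=450953/11943936
Step 8: max=68693543560603/11197440000000, min=5699728610519/933120000000, spread=3799043/143327232

Answer: 1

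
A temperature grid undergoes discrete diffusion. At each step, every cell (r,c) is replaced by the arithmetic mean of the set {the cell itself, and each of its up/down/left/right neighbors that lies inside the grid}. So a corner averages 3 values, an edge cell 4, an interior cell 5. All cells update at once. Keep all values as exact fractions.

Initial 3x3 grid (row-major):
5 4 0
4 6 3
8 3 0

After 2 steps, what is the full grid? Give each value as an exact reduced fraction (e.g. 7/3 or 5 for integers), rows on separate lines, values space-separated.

After step 1:
  13/3 15/4 7/3
  23/4 4 9/4
  5 17/4 2
After step 2:
  83/18 173/48 25/9
  229/48 4 127/48
  5 61/16 17/6

Answer: 83/18 173/48 25/9
229/48 4 127/48
5 61/16 17/6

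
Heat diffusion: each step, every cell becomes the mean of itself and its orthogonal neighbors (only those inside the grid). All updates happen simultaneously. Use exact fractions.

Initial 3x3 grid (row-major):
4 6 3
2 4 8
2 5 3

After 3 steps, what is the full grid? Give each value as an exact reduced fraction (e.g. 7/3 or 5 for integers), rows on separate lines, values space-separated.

After step 1:
  4 17/4 17/3
  3 5 9/2
  3 7/2 16/3
After step 2:
  15/4 227/48 173/36
  15/4 81/20 41/8
  19/6 101/24 40/9
After step 3:
  587/144 12481/2880 2111/432
  883/240 1749/400 737/160
  89/24 5713/1440 124/27

Answer: 587/144 12481/2880 2111/432
883/240 1749/400 737/160
89/24 5713/1440 124/27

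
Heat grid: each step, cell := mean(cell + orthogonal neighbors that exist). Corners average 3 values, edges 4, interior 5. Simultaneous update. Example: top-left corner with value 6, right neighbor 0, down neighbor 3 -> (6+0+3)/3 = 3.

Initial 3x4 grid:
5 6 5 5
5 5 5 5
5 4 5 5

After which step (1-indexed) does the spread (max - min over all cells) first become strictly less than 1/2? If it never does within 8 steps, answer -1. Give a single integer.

Step 1: max=16/3, min=14/3, spread=2/3
Step 2: max=125/24, min=115/24, spread=5/12
  -> spread < 1/2 first at step 2
Step 3: max=1109/216, min=1051/216, spread=29/108
Step 4: max=275/54, min=265/54, spread=5/27
Step 5: max=13127/2592, min=12793/2592, spread=167/1296
Step 6: max=39233/7776, min=38527/7776, spread=353/3888
Step 7: max=939115/186624, min=927125/186624, spread=5995/93312
Step 8: max=5624279/1119744, min=5573161/1119744, spread=25559/559872

Answer: 2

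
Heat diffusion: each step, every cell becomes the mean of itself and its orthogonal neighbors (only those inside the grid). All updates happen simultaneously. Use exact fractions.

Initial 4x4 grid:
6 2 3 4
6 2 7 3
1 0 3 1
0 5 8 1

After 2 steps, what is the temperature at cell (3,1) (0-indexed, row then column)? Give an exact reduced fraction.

Answer: 117/40

Derivation:
Step 1: cell (3,1) = 13/4
Step 2: cell (3,1) = 117/40
Full grid after step 2:
  35/9 919/240 851/240 133/36
  407/120 81/25 371/100 761/240
  97/40 72/25 317/100 773/240
  7/3 117/40 439/120 115/36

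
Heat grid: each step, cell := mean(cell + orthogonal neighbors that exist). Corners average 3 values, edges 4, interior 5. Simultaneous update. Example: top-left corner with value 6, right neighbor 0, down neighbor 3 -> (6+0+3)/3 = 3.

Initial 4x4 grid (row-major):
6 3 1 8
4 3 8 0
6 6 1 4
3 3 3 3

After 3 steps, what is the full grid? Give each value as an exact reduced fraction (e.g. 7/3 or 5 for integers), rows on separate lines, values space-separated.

Answer: 9443/2160 28367/7200 9901/2400 2627/720
15241/3600 5161/1200 7149/2000 2329/600
349/80 1523/400 22679/6000 5627/1800
2881/720 619/160 22823/7200 7049/2160

Derivation:
After step 1:
  13/3 13/4 5 3
  19/4 24/5 13/5 5
  19/4 19/5 22/5 2
  4 15/4 5/2 10/3
After step 2:
  37/9 1043/240 277/80 13/3
  559/120 96/25 109/25 63/20
  173/40 43/10 153/50 221/60
  25/6 281/80 839/240 47/18
After step 3:
  9443/2160 28367/7200 9901/2400 2627/720
  15241/3600 5161/1200 7149/2000 2329/600
  349/80 1523/400 22679/6000 5627/1800
  2881/720 619/160 22823/7200 7049/2160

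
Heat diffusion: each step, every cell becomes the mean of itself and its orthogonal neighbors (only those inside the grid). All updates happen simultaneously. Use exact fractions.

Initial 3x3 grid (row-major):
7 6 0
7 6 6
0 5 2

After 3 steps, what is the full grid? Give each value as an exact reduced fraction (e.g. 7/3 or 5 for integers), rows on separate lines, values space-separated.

Answer: 2339/432 2795/576 667/144
701/144 193/40 1205/288
667/144 2401/576 1807/432

Derivation:
After step 1:
  20/3 19/4 4
  5 6 7/2
  4 13/4 13/3
After step 2:
  197/36 257/48 49/12
  65/12 9/2 107/24
  49/12 211/48 133/36
After step 3:
  2339/432 2795/576 667/144
  701/144 193/40 1205/288
  667/144 2401/576 1807/432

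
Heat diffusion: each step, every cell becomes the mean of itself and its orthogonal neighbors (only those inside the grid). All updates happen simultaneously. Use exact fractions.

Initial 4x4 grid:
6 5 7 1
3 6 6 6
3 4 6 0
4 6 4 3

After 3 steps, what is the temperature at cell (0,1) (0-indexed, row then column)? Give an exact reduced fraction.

Answer: 7493/1440

Derivation:
Step 1: cell (0,1) = 6
Step 2: cell (0,1) = 1213/240
Step 3: cell (0,1) = 7493/1440
Full grid after step 3:
  10423/2160 7493/1440 6941/1440 10147/2160
  343/72 28417/6000 29413/6000 187/45
  7727/1800 5611/1200 5023/1200 1817/450
  1885/432 30623/7200 30407/7200 1561/432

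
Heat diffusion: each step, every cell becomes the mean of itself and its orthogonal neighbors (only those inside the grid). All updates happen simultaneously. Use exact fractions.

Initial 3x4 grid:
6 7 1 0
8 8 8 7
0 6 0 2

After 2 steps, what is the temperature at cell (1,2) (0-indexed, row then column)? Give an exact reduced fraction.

Step 1: cell (1,2) = 24/5
Step 2: cell (1,2) = 489/100
Full grid after step 2:
  6 239/40 509/120 131/36
  737/120 267/50 489/100 883/240
  41/9 587/120 153/40 15/4

Answer: 489/100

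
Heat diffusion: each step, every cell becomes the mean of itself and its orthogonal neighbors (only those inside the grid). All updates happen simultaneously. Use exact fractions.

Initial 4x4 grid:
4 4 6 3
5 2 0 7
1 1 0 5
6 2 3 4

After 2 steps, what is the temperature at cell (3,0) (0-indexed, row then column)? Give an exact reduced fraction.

Step 1: cell (3,0) = 3
Step 2: cell (3,0) = 37/12
Full grid after step 2:
  34/9 839/240 187/48 37/9
  779/240 68/25 71/25 193/48
  209/80 233/100 49/20 271/80
  37/12 189/80 221/80 41/12

Answer: 37/12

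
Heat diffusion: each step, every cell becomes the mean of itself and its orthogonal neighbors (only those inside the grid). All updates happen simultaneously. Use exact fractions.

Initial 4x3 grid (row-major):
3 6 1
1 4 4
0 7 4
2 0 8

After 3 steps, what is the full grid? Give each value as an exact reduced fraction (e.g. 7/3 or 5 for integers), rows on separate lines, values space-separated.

Answer: 1751/540 8023/2400 4127/1080
10147/3600 913/250 842/225
10397/3600 19477/6000 2537/600
1079/432 50753/14400 559/144

Derivation:
After step 1:
  10/3 7/2 11/3
  2 22/5 13/4
  5/2 3 23/4
  2/3 17/4 4
After step 2:
  53/18 149/40 125/36
  367/120 323/100 64/15
  49/24 199/50 4
  89/36 143/48 14/3
After step 3:
  1751/540 8023/2400 4127/1080
  10147/3600 913/250 842/225
  10397/3600 19477/6000 2537/600
  1079/432 50753/14400 559/144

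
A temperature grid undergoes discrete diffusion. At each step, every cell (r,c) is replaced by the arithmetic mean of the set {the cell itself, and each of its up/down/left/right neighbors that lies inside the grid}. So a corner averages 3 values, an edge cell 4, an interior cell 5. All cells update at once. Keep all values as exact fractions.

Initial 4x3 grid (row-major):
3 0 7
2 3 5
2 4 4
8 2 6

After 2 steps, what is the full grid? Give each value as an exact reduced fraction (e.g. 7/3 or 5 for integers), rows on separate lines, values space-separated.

Answer: 89/36 703/240 4
329/120 163/50 163/40
27/8 391/100 33/8
13/3 4 55/12

Derivation:
After step 1:
  5/3 13/4 4
  5/2 14/5 19/4
  4 3 19/4
  4 5 4
After step 2:
  89/36 703/240 4
  329/120 163/50 163/40
  27/8 391/100 33/8
  13/3 4 55/12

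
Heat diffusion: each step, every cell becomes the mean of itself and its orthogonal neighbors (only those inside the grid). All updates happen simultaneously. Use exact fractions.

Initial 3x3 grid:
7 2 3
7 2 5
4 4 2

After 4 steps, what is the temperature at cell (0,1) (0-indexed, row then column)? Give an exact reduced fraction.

Answer: 345769/86400

Derivation:
Step 1: cell (0,1) = 7/2
Step 2: cell (0,1) = 97/24
Step 3: cell (0,1) = 5627/1440
Step 4: cell (0,1) = 345769/86400
Full grid after step 4:
  55177/12960 345769/86400 47257/12960
  93011/21600 140353/36000 26237/7200
  9017/2160 169547/43200 23251/6480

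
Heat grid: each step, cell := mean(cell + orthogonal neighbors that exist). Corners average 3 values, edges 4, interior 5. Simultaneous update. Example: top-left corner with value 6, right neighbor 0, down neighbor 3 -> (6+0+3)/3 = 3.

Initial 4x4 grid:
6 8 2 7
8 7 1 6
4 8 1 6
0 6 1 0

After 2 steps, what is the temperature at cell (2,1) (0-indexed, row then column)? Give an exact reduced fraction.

Step 1: cell (2,1) = 26/5
Step 2: cell (2,1) = 19/4
Full grid after step 2:
  58/9 1439/240 373/80 29/6
  1499/240 27/5 227/50 333/80
  1187/240 19/4 69/20 839/240
  145/36 857/240 689/240 91/36

Answer: 19/4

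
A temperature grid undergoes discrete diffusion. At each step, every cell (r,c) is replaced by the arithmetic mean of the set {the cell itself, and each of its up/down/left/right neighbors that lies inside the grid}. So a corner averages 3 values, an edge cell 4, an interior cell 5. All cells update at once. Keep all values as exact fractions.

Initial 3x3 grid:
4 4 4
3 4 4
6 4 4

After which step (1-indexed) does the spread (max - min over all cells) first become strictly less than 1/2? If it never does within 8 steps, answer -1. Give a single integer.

Step 1: max=9/2, min=11/3, spread=5/6
Step 2: max=157/36, min=58/15, spread=89/180
  -> spread < 1/2 first at step 2
Step 3: max=30233/7200, min=709/180, spread=1873/7200
Step 4: max=539581/129600, min=214597/54000, spread=122741/648000
Step 5: max=106766897/25920000, min=287879/72000, spread=3130457/25920000
Step 6: max=1915427029/466560000, min=195432637/48600000, spread=196368569/2332800000
Step 7: max=114463670063/27993600000, min=9402299849/2332800000, spread=523543/8957952
Step 8: max=6855748378861/1679616000000, min=94261568413/23328000000, spread=4410589/107495424

Answer: 2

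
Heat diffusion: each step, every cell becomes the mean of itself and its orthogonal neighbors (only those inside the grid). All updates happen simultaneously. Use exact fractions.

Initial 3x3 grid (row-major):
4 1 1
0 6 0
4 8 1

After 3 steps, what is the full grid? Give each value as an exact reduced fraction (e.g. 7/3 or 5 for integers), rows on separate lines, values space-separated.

After step 1:
  5/3 3 2/3
  7/2 3 2
  4 19/4 3
After step 2:
  49/18 25/12 17/9
  73/24 13/4 13/6
  49/12 59/16 13/4
After step 3:
  565/216 179/72 221/108
  943/288 683/240 95/36
  173/48 685/192 437/144

Answer: 565/216 179/72 221/108
943/288 683/240 95/36
173/48 685/192 437/144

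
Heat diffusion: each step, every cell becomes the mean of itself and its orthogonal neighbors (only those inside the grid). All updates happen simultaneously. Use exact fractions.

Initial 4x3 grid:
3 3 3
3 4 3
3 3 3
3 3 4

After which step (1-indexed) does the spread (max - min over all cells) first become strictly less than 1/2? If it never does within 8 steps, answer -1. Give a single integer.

Answer: 1

Derivation:
Step 1: max=10/3, min=3, spread=1/3
  -> spread < 1/2 first at step 1
Step 2: max=59/18, min=37/12, spread=7/36
Step 3: max=7007/2160, min=7493/2400, spread=2633/21600
Step 4: max=347479/108000, min=226261/72000, spread=647/8640
Step 5: max=24942617/7776000, min=8162539/2592000, spread=455/7776
Step 6: max=1491304603/466560000, min=490899101/155520000, spread=186073/4665600
Step 7: max=89341637177/27993600000, min=29475018559/9331200000, spread=1833163/55987200
Step 8: max=5352223033243/1679616000000, min=1770606609581/559872000000, spread=80806409/3359232000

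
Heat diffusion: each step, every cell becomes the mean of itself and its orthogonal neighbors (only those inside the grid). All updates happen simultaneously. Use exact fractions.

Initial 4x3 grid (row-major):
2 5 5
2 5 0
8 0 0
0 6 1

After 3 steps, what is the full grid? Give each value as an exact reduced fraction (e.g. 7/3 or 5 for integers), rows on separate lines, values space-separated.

After step 1:
  3 17/4 10/3
  17/4 12/5 5/2
  5/2 19/5 1/4
  14/3 7/4 7/3
After step 2:
  23/6 779/240 121/36
  243/80 86/25 509/240
  913/240 107/50 533/240
  107/36 251/80 13/9
After step 3:
  607/180 49969/14400 1571/540
  2823/800 16781/6000 20057/7200
  21517/7200 5897/2000 14267/7200
  3569/1080 11633/4800 2449/1080

Answer: 607/180 49969/14400 1571/540
2823/800 16781/6000 20057/7200
21517/7200 5897/2000 14267/7200
3569/1080 11633/4800 2449/1080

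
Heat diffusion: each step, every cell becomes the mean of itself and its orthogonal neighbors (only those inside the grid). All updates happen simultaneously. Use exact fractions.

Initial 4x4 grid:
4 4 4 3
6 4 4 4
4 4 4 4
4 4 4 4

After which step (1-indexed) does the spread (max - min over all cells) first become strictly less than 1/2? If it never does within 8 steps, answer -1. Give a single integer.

Step 1: max=14/3, min=11/3, spread=1
Step 2: max=271/60, min=67/18, spread=143/180
Step 3: max=9439/2160, min=823/216, spread=403/720
Step 4: max=232123/54000, min=125537/32400, spread=17171/40500
  -> spread < 1/2 first at step 4
Step 5: max=8265367/1944000, min=3805739/972000, spread=217963/648000
Step 6: max=409572527/97200000, min=115217309/29160000, spread=76544491/291600000
Step 7: max=7328664679/1749600000, min=695475973/174960000, spread=124634983/583200000
Step 8: max=364610065421/87480000000, min=698649099913/174960000000, spread=10190343643/58320000000

Answer: 4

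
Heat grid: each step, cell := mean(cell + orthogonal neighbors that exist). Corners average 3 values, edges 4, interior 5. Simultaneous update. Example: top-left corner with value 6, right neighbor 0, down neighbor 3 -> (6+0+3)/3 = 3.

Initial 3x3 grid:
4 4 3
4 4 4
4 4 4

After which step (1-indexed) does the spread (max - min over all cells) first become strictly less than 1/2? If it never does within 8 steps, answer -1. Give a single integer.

Answer: 1

Derivation:
Step 1: max=4, min=11/3, spread=1/3
  -> spread < 1/2 first at step 1
Step 2: max=4, min=67/18, spread=5/18
Step 3: max=4, min=823/216, spread=41/216
Step 4: max=1429/360, min=49709/12960, spread=347/2592
Step 5: max=14243/3600, min=3003463/777600, spread=2921/31104
Step 6: max=1702517/432000, min=180795461/46656000, spread=24611/373248
Step 7: max=38223259/9720000, min=10878717967/2799360000, spread=207329/4478976
Step 8: max=2034798401/518400000, min=653816447549/167961600000, spread=1746635/53747712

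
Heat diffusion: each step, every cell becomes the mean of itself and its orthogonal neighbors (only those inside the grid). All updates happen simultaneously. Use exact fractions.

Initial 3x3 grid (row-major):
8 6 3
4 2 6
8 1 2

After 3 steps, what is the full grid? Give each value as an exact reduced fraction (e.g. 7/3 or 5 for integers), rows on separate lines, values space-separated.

After step 1:
  6 19/4 5
  11/2 19/5 13/4
  13/3 13/4 3
After step 2:
  65/12 391/80 13/3
  589/120 411/100 301/80
  157/36 863/240 19/6
After step 3:
  1217/240 7499/1600 779/180
  33833/7200 25517/6000 6149/1600
  9263/2160 54841/14400 421/120

Answer: 1217/240 7499/1600 779/180
33833/7200 25517/6000 6149/1600
9263/2160 54841/14400 421/120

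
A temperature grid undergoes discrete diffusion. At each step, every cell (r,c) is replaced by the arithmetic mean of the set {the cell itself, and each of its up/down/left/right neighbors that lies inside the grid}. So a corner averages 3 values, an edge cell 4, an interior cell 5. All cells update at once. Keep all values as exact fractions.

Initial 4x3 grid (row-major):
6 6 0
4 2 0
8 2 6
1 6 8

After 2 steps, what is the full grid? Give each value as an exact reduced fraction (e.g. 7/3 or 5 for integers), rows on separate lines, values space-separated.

Answer: 83/18 409/120 5/2
1013/240 181/50 27/10
371/80 98/25 131/30
13/3 1243/240 179/36

Derivation:
After step 1:
  16/3 7/2 2
  5 14/5 2
  15/4 24/5 4
  5 17/4 20/3
After step 2:
  83/18 409/120 5/2
  1013/240 181/50 27/10
  371/80 98/25 131/30
  13/3 1243/240 179/36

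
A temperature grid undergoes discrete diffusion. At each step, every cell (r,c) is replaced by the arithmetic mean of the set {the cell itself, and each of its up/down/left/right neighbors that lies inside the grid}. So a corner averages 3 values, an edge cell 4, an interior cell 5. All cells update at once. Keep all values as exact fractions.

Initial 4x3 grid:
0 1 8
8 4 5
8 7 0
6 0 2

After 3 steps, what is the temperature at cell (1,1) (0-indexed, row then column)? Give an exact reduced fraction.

Answer: 26779/6000

Derivation:
Step 1: cell (1,1) = 5
Step 2: cell (1,1) = 213/50
Step 3: cell (1,1) = 26779/6000
Full grid after step 3:
  307/72 57761/14400 223/54
  10951/2400 26779/6000 28303/7200
  36223/7200 24449/6000 26473/7200
  613/135 56671/14400 3209/1080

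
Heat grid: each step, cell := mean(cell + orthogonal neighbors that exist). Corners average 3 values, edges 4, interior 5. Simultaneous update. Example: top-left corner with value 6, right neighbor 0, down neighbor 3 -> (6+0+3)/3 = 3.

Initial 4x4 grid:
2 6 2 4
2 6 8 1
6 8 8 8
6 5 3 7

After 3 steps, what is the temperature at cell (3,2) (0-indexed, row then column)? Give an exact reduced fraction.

Answer: 14357/2400

Derivation:
Step 1: cell (3,2) = 23/4
Step 2: cell (3,2) = 97/16
Step 3: cell (3,2) = 14357/2400
Full grid after step 3:
  941/216 988/225 833/180 1861/432
  17143/3600 15709/3000 30683/6000 7399/1440
  19643/3600 34357/6000 5993/1000 4539/800
  12151/2160 42511/7200 14357/2400 433/72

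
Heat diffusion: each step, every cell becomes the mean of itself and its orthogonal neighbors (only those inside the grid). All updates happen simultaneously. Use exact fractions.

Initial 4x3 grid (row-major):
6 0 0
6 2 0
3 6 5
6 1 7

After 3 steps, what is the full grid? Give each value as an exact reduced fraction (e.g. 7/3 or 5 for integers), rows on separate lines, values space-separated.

After step 1:
  4 2 0
  17/4 14/5 7/4
  21/4 17/5 9/2
  10/3 5 13/3
After step 2:
  41/12 11/5 5/4
  163/40 71/25 181/80
  487/120 419/100 839/240
  163/36 241/60 83/18
After step 3:
  1163/360 182/75 457/240
  1439/400 6227/2000 5909/2400
  7583/1800 22321/6000 26207/7200
  4537/1080 15611/3600 8729/2160

Answer: 1163/360 182/75 457/240
1439/400 6227/2000 5909/2400
7583/1800 22321/6000 26207/7200
4537/1080 15611/3600 8729/2160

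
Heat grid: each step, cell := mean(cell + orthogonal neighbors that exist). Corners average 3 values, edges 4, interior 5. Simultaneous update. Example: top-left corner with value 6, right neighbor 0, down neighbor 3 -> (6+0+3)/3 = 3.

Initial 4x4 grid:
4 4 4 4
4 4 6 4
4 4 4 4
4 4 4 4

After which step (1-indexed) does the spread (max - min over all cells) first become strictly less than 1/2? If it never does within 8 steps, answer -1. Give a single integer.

Step 1: max=9/2, min=4, spread=1/2
Step 2: max=111/25, min=4, spread=11/25
  -> spread < 1/2 first at step 2
Step 3: max=5167/1200, min=4, spread=367/1200
Step 4: max=23171/5400, min=1213/300, spread=1337/5400
Step 5: max=689669/162000, min=36469/9000, spread=33227/162000
Step 6: max=20654327/4860000, min=220049/54000, spread=849917/4860000
Step 7: max=616914347/145800000, min=3308533/810000, spread=21378407/145800000
Step 8: max=18462462371/4374000000, min=995688343/243000000, spread=540072197/4374000000

Answer: 2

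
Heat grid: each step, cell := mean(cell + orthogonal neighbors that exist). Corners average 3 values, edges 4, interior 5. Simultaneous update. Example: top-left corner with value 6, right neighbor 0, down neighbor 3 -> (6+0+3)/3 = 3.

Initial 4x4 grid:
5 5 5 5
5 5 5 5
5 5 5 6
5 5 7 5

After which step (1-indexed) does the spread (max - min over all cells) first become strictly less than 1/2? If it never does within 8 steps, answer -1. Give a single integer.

Answer: 4

Derivation:
Step 1: max=6, min=5, spread=1
Step 2: max=113/20, min=5, spread=13/20
Step 3: max=2011/360, min=5, spread=211/360
Step 4: max=59041/10800, min=5, spread=5041/10800
  -> spread < 1/2 first at step 4
Step 5: max=1758643/324000, min=15079/3000, spread=130111/324000
Step 6: max=52242367/9720000, min=907159/180000, spread=3255781/9720000
Step 7: max=1558353691/291600000, min=911107/180000, spread=82360351/291600000
Step 8: max=46491316891/8748000000, min=164506441/32400000, spread=2074577821/8748000000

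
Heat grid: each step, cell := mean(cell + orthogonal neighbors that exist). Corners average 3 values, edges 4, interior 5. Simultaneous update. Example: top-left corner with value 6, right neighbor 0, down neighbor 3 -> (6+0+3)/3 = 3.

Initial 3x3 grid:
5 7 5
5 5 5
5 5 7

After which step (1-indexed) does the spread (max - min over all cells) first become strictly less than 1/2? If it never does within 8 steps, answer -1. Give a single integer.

Answer: 2

Derivation:
Step 1: max=17/3, min=5, spread=2/3
Step 2: max=667/120, min=31/6, spread=47/120
  -> spread < 1/2 first at step 2
Step 3: max=3001/540, min=211/40, spread=61/216
Step 4: max=178637/32400, min=114833/21600, spread=511/2592
Step 5: max=10679089/1944000, min=6939851/1296000, spread=4309/31104
Step 6: max=638183633/116640000, min=139298099/25920000, spread=36295/373248
Step 7: max=38201043901/6998400000, min=25148849059/4665600000, spread=305773/4478976
Step 8: max=2287617511397/419904000000, min=1511661929473/279936000000, spread=2575951/53747712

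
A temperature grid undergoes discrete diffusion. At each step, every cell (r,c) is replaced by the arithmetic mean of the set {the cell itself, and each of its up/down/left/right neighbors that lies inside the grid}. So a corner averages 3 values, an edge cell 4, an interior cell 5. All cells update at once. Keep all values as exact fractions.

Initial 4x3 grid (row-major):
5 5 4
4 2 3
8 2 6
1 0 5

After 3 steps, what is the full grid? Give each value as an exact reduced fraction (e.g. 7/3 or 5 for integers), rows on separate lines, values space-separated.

After step 1:
  14/3 4 4
  19/4 16/5 15/4
  15/4 18/5 4
  3 2 11/3
After step 2:
  161/36 119/30 47/12
  491/120 193/50 299/80
  151/40 331/100 901/240
  35/12 46/15 29/9
After step 3:
  4511/1080 7297/1800 2789/720
  14579/3600 22759/6000 9161/2400
  1057/300 21319/6000 25243/7200
  1171/360 704/225 7231/2160

Answer: 4511/1080 7297/1800 2789/720
14579/3600 22759/6000 9161/2400
1057/300 21319/6000 25243/7200
1171/360 704/225 7231/2160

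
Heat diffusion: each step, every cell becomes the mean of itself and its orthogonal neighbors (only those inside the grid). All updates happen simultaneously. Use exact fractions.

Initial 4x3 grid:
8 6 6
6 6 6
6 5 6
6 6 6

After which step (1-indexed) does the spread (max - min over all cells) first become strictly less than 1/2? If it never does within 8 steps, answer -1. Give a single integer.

Answer: 3

Derivation:
Step 1: max=20/3, min=23/4, spread=11/12
Step 2: max=59/9, min=577/100, spread=707/900
Step 3: max=13663/2160, min=27989/4800, spread=21359/43200
  -> spread < 1/2 first at step 3
Step 4: max=203183/32400, min=252649/43200, spread=10957/25920
Step 5: max=24089309/3888000, min=15250781/2592000, spread=97051/311040
Step 6: max=1437869281/233280000, min=917195179/155520000, spread=4966121/18662400
Step 7: max=85807799579/13996800000, min=55255899761/9331200000, spread=46783199/223948800
Step 8: max=5131671854761/839808000000, min=3324084989299/559872000000, spread=2328709933/13436928000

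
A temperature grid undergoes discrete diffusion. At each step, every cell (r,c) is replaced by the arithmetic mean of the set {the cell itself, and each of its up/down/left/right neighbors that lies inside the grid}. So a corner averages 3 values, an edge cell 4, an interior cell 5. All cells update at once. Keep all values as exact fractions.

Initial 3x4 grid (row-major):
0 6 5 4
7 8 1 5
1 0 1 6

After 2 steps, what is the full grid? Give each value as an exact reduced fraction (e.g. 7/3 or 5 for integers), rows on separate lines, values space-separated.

Answer: 157/36 1049/240 209/48 38/9
77/20 393/100 92/25 25/6
55/18 347/120 25/8 10/3

Derivation:
After step 1:
  13/3 19/4 4 14/3
  4 22/5 4 4
  8/3 5/2 2 4
After step 2:
  157/36 1049/240 209/48 38/9
  77/20 393/100 92/25 25/6
  55/18 347/120 25/8 10/3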